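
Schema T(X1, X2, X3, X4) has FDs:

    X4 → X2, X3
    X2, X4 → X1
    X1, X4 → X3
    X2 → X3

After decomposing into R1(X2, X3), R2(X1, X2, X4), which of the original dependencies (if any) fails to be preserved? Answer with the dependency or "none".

X4 → X2, X3: restricted closure across fragments reaches X2, X3.
X2, X4 → X1 lies within R2.
X1, X4 → X3: restricted closure across fragments reaches X3.
X2 → X3 lies within R1.
Every dependency is enforceable on the fragments, so the decomposition is dependency-preserving.

none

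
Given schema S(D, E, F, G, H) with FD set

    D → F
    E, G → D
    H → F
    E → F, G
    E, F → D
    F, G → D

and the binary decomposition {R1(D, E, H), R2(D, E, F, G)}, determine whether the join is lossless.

Yes

Common attributes: R1 ∩ R2 = {D, E}.
Closure of {D, E}: D → F applies, adding F; E → F, G applies, adding G. So (D, E)⁺ = {D, E, F, G}.
This closure contains every attribute of R2, so R1 ∩ R2 → R2. The join is lossless.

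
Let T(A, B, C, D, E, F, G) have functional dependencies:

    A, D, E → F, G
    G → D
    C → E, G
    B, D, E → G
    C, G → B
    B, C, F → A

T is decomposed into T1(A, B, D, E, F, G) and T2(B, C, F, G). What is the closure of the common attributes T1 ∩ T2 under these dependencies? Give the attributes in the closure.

B, D, F, G

T1 ∩ T2 = {B, F, G}.
G → D applies, adding D
Closure: {B, D, F, G}.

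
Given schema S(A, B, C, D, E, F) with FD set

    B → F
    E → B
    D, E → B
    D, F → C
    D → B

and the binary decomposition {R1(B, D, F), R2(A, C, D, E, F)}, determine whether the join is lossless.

Yes

Common attributes: R1 ∩ R2 = {D, F}.
Closure of {D, F}: D, F → C applies, adding C; D → B applies, adding B. So (D, F)⁺ = {B, C, D, F}.
This closure contains every attribute of R1, so R1 ∩ R2 → R1. The join is lossless.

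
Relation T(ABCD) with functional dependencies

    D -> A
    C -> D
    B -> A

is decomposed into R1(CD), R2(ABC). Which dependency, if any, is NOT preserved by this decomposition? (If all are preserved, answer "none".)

D -> A

Check D → A: no single fragment contains all of {AD}, and the restricted closure of {D} across the fragments never reaches {A}.
C → D is preserved.
B → A is preserved.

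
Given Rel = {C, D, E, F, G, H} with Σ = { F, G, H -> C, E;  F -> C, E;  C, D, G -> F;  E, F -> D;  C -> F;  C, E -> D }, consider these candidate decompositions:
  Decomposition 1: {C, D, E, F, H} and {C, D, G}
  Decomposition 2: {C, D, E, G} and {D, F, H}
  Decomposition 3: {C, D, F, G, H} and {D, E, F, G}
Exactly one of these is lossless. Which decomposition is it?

Decomposition 3

Decomposition 1: common = {C, D}, closure = {C, D, E, F} → lossy.
Decomposition 2: common = {D}, closure = {D} → lossy.
Decomposition 3: common = {D, F, G}, closure = {C, D, E, F, G} → lossless.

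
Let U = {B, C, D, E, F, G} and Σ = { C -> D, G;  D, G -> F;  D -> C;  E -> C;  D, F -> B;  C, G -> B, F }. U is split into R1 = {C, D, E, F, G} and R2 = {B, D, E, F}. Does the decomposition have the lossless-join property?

Yes

Common attributes: R1 ∩ R2 = {D, E, F}.
Closure of {D, E, F}: D → C applies, adding C; D, F → B applies, adding B; C → D, G applies, adding G. So (D, E, F)⁺ = {B, C, D, E, F, G}.
This closure contains every attribute of R1, so R1 ∩ R2 → R1. The join is lossless.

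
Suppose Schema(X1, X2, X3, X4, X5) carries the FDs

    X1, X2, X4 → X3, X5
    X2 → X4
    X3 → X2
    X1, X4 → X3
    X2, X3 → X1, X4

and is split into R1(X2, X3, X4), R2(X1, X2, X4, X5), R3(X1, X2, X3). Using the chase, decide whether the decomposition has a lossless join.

Chase test. Columns are X1, X2, X3, X4, X5; row i has aⱼ where attribute j ∈ Ri, else bᵢⱼ.
Initial tableau (one row per fragment):
  row 1: b11 a2 a3 a4 b15
  row 2: a1 a2 b23 a4 a5
  row 3: a1 a2 a3 b34 b35
Rows 1 and 3 agree on X2; apply X2→X4 and equate their X4 entries.
Rows 2 and 3 agree on X1, X4; apply X1, X4→X3 and equate their X3 entries.
Rows 1 and 2 agree on X2, X3; apply X2, X3→X1, X4 and equate their X1, X4 entries.
Rows 1 and 2 agree on X1, X2, X4; apply X1, X2, X4→X3, X5 and equate their X3, X5 entries.
Rows 1 and 3 agree on X1, X2, X4; apply X1, X2, X4→X3, X5 and equate their X3, X5 entries.
Row 1 is now all distinguished symbols — the join is lossless.

Yes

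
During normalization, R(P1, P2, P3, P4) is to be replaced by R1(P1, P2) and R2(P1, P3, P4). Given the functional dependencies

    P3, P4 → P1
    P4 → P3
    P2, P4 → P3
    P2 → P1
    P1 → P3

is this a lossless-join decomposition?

Common attributes: R1 ∩ R2 = {P1}.
Closure of {P1}: P1 → P3 applies, adding P3. So (P1)⁺ = {P1, P3}.
The closure contains neither all of R1 = {P1, P2} nor all of R2 = {P1, P3, P4}, so the common attributes are not a superkey of either fragment. The join is lossy.

No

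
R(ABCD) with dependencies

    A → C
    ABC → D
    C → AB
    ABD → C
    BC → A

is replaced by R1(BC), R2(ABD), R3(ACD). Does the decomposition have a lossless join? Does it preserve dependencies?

lossless and dependency-preserving

Lossless test (chase): Rows 2 and 3 agree on A; apply A→C and equate their C entries. Rows 1 and 2 agree on C; apply C→AB and equate their AB entries. Rows 1 and 3 agree on C; apply C→AB and equate their AB entries. Rows 1 and 2 agree on ABC; apply ABC→D and equate their D entries. Row 1 is now all distinguished symbols — the join is lossless.
Dependency preservation: ABC → D; C → AB; ABD → C; BC → A are not contained in any single fragment, but the restricted closure of each left-hand side across the fragments still reaches the right-hand side; the remaining FDs each lie inside some fragment. All dependencies are preserved.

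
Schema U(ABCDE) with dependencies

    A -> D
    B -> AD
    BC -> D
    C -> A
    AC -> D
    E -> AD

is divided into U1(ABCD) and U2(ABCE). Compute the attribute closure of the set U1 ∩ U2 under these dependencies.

U1 ∩ U2 = {ABC}.
A → D applies, adding D
Closure: {ABCD}.

ABCD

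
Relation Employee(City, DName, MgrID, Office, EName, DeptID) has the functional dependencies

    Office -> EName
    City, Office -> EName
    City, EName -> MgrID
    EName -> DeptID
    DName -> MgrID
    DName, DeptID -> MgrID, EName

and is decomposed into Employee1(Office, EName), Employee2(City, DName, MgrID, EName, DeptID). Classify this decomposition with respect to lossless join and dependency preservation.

Lossless test: (EName)⁺ = {EName, DeptID}, which is a superkey of neither fragment — lossy.
Dependency preservation: City, Office → EName is not contained in any single fragment, but the restricted closure of its left-hand side across the fragments still reaches the right-hand side; the remaining FDs each lie inside some fragment. All dependencies are preserved.

lossy but dependency-preserving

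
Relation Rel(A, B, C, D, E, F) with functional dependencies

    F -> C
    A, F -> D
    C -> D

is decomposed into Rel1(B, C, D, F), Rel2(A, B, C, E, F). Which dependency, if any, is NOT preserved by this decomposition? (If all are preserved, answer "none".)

none

F → C lies within Rel1.
A, F → D: restricted closure across fragments reaches D.
C → D lies within Rel1.
Every dependency is enforceable on the fragments, so the decomposition is dependency-preserving.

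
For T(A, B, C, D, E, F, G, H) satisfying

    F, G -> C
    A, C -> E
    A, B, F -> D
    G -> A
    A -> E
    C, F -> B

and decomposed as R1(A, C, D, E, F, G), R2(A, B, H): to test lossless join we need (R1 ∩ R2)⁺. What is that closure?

A, E

R1 ∩ R2 = {A}.
A → E applies, adding E
Closure: {A, E}.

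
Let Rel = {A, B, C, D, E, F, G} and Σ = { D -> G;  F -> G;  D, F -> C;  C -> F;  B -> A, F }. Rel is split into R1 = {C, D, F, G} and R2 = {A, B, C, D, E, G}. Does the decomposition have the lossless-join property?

Common attributes: R1 ∩ R2 = {C, D, G}.
Closure of {C, D, G}: C → F applies, adding F. So (C, D, G)⁺ = {C, D, F, G}.
This closure contains every attribute of R1, so R1 ∩ R2 → R1. The join is lossless.

Yes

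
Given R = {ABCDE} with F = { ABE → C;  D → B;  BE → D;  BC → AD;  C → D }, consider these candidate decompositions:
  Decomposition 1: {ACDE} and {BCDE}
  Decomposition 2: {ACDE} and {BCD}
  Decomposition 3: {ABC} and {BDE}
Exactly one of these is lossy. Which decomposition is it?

Decomposition 1: common = {CDE}, closure = {ABCDE} → lossless.
Decomposition 2: common = {CD}, closure = {ABCD} → lossless.
Decomposition 3: common = {B}, closure = {B} → lossy.

Decomposition 3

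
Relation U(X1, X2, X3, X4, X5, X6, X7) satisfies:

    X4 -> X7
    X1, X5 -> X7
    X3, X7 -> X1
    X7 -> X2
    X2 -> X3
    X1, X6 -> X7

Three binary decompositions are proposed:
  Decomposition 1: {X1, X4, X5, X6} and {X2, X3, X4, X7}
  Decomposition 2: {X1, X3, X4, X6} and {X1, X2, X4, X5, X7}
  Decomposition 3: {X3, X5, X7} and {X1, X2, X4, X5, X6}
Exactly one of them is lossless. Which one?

Decomposition 1

Decomposition 1: common = {X4}, closure = {X1, X2, X3, X4, X7} → lossless.
Decomposition 2: common = {X1, X4}, closure = {X1, X2, X3, X4, X7} → lossy.
Decomposition 3: common = {X5}, closure = {X5} → lossy.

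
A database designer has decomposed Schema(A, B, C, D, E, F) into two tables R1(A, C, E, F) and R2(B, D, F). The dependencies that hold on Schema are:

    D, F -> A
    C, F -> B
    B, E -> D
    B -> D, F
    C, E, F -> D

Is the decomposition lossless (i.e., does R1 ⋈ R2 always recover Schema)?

Common attributes: R1 ∩ R2 = {F}.
No dependency enlarges {F}, so (F)⁺ = {F}.
The closure contains neither all of R1 = {A, C, E, F} nor all of R2 = {B, D, F}, so the common attributes are not a superkey of either fragment. The join is lossy.

No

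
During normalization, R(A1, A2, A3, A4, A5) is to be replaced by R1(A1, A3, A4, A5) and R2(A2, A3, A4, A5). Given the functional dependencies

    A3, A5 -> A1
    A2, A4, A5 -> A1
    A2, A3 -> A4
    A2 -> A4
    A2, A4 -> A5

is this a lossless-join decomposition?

Common attributes: R1 ∩ R2 = {A3, A4, A5}.
Closure of {A3, A4, A5}: A3, A5 → A1 applies, adding A1. So (A3, A4, A5)⁺ = {A1, A3, A4, A5}.
This closure contains every attribute of R1, so R1 ∩ R2 → R1. The join is lossless.

Yes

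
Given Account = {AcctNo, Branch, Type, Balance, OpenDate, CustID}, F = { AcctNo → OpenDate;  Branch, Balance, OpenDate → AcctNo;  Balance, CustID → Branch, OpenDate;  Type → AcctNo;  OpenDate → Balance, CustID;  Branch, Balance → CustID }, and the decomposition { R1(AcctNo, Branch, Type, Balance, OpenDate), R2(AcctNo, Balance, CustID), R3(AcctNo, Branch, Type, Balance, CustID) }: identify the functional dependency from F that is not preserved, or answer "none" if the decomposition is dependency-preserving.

none

AcctNo → OpenDate lies within R1.
Branch, Balance, OpenDate → AcctNo lies within R1.
Balance, CustID → Branch, OpenDate: restricted closure across fragments reaches Branch, OpenDate.
Type → AcctNo lies within R1.
OpenDate → Balance, CustID: restricted closure across fragments reaches Balance, CustID.
Branch, Balance → CustID lies within R3.
Every dependency is enforceable on the fragments, so the decomposition is dependency-preserving.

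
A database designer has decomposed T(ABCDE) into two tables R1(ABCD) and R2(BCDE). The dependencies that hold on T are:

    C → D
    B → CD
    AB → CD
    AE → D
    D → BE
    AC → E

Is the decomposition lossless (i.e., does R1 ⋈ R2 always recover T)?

Common attributes: R1 ∩ R2 = {BCD}.
Closure of {BCD}: D → BE applies, adding E. So (BCD)⁺ = {BCDE}.
This closure contains every attribute of R2, so R1 ∩ R2 → R2. The join is lossless.

Yes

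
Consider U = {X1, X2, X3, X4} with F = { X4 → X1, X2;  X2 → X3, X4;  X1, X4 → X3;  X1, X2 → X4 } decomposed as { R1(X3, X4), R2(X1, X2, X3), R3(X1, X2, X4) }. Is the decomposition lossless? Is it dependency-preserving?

lossless and dependency-preserving

Lossless test (chase): Rows 1 and 3 agree on X4; apply X4→X1, X2 and equate their X1, X2 entries. Rows 1 and 2 agree on X2; apply X2→X3, X4 and equate their X3, X4 entries. Rows 1 and 3 agree on X2; apply X2→X3, X4 and equate their X3, X4 entries. Row 1 is now all distinguished symbols — the join is lossless.
Dependency preservation: X2 → X3, X4; X1, X4 → X3 are not contained in any single fragment, but the restricted closure of each left-hand side across the fragments still reaches the right-hand side; the remaining FDs each lie inside some fragment. All dependencies are preserved.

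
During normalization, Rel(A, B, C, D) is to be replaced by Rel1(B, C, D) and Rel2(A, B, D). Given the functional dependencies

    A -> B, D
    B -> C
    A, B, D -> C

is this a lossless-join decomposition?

Yes

Common attributes: Rel1 ∩ Rel2 = {B, D}.
Closure of {B, D}: B → C applies, adding C. So (B, D)⁺ = {B, C, D}.
This closure contains every attribute of Rel1, so Rel1 ∩ Rel2 → Rel1. The join is lossless.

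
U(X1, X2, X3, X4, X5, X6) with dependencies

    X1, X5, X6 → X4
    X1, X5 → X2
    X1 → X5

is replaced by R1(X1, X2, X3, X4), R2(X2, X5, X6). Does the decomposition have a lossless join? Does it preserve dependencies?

lossy and not dependency-preserving

Lossless test: (X2)⁺ = {X2}, which is a superkey of neither fragment — lossy.
Dependency preservation: the restricted closure of {X1, X5, X6} across the fragments never reaches {X4}, so X1, X5, X6 → X4 cannot be enforced without a join — not preserved.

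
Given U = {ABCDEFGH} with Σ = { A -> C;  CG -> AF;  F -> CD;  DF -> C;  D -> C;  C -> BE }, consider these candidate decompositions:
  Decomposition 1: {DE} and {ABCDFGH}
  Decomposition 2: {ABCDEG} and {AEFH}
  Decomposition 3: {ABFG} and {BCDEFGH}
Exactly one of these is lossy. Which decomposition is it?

Decomposition 2

Decomposition 1: common = {D}, closure = {BCDE} → lossless.
Decomposition 2: common = {AE}, closure = {ABCE} → lossy.
Decomposition 3: common = {BFG}, closure = {ABCDEFG} → lossless.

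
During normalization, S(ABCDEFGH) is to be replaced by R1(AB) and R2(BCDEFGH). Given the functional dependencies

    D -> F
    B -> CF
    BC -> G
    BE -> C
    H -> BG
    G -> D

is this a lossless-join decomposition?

No

Common attributes: R1 ∩ R2 = {B}.
Closure of {B}: B → CF applies, adding CF; BC → G applies, adding G; G → D applies, adding D. So (B)⁺ = {BCDFG}.
The closure contains neither all of R1 = {AB} nor all of R2 = {BCDEFGH}, so the common attributes are not a superkey of either fragment. The join is lossy.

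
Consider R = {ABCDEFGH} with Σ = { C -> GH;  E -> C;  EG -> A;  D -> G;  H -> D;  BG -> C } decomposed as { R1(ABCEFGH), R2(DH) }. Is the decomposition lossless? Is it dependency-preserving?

lossless but not dependency-preserving

Lossless test: (H)⁺ = {DGH}, which contains all of one fragment — lossless.
Dependency preservation: the restricted closure of {D} across the fragments never reaches {G}, so D → G cannot be enforced without a join — not preserved.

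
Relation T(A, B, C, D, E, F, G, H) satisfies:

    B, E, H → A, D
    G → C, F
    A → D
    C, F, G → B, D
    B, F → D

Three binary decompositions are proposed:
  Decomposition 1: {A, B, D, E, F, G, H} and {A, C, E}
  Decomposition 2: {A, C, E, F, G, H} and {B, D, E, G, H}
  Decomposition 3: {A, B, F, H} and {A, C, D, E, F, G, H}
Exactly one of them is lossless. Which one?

Decomposition 2

Decomposition 1: common = {A, E}, closure = {A, D, E} → lossy.
Decomposition 2: common = {E, G, H}, closure = {A, B, C, D, E, F, G, H} → lossless.
Decomposition 3: common = {A, F, H}, closure = {A, D, F, H} → lossy.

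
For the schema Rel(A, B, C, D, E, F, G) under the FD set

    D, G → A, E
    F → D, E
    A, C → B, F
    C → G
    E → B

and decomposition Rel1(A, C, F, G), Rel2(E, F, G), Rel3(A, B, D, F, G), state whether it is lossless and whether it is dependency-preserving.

Lossless test (chase): Rows 1 and 2 agree on F; apply F→D, E and equate their D, E entries. Rows 1 and 3 agree on F; apply F→D, E and equate their D, E entries. Rows 1 and 2 agree on E; apply E→B and equate their B entries. Rows 1 and 3 agree on E; apply E→B and equate their B entries. Rows 1 and 2 agree on D, G; apply D, G→A, E and equate their A, E entries. Row 1 is now all distinguished symbols — the join is lossless.
Dependency preservation: the restricted closure of {D, G} across the fragments never reaches {A, E}, so D, G → A, E cannot be enforced without a join — not preserved.

lossless but not dependency-preserving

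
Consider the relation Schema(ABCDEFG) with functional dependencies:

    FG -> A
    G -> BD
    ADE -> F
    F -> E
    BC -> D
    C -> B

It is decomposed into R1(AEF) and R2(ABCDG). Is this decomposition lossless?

No

Common attributes: R1 ∩ R2 = {A}.
No dependency enlarges {A}, so (A)⁺ = {A}.
The closure contains neither all of R1 = {AEF} nor all of R2 = {ABCDG}, so the common attributes are not a superkey of either fragment. The join is lossy.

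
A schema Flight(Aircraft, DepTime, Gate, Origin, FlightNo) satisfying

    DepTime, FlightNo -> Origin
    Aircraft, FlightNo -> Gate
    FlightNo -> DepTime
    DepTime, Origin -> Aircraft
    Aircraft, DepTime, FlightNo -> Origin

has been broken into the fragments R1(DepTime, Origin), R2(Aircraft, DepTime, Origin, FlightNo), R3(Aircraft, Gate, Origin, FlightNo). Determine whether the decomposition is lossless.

Chase test. Columns are Aircraft, DepTime, Gate, Origin, FlightNo; row i has aⱼ where attribute j ∈ Ri, else bᵢⱼ.
Initial tableau (one row per fragment):
  row 1: b11 a2 b13 a4 b15
  row 2: a1 a2 b23 a4 a5
  row 3: a1 b32 a3 a4 a5
Rows 2 and 3 agree on Aircraft, FlightNo; apply Aircraft, FlightNo→Gate and equate their Gate entries.
Rows 2 and 3 agree on FlightNo; apply FlightNo→DepTime and equate their DepTime entries.
Rows 1 and 2 agree on DepTime, Origin; apply DepTime, Origin→Aircraft and equate their Aircraft entries.
Row 2 is now all distinguished symbols — the join is lossless.

Yes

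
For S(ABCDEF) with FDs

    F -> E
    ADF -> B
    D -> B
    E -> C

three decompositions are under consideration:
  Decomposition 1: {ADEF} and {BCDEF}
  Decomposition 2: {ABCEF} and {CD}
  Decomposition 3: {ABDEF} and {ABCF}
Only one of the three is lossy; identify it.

Decomposition 1: common = {DEF}, closure = {BCDEF} → lossless.
Decomposition 2: common = {C}, closure = {C} → lossy.
Decomposition 3: common = {ABF}, closure = {ABCEF} → lossless.

Decomposition 2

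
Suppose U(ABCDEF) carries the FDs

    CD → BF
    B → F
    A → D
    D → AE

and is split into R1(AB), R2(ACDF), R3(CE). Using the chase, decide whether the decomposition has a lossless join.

Chase test. Columns are ABCDEF; row i has aⱼ where attribute j ∈ Ri, else bᵢⱼ.
Initial tableau (one row per fragment):
  row 1: a1 a2 b13 b14 b15 b16
  row 2: a1 b22 a3 a4 b25 a6
  row 3: b31 b32 a3 b34 a5 b36
Rows 1 and 2 agree on A; apply A→D and equate their D entries.
Rows 1 and 2 agree on D; apply D→AE and equate their AE entries.
No row becomes fully distinguished — the join is lossy.

No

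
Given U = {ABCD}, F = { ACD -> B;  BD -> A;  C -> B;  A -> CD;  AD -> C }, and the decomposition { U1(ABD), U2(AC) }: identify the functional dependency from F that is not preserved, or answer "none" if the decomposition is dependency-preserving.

C -> B

Check C → B: no single fragment contains all of {BC}, and the restricted closure of {C} across the fragments never reaches {B}.
ACD → B is preserved.
BD → A is preserved.
A → CD is preserved.
AD → C is preserved.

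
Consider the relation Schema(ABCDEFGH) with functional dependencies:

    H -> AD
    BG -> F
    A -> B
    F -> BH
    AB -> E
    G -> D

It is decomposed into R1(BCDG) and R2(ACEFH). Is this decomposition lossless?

Common attributes: R1 ∩ R2 = {C}.
No dependency enlarges {C}, so (C)⁺ = {C}.
The closure contains neither all of R1 = {BCDG} nor all of R2 = {ACEFH}, so the common attributes are not a superkey of either fragment. The join is lossy.

No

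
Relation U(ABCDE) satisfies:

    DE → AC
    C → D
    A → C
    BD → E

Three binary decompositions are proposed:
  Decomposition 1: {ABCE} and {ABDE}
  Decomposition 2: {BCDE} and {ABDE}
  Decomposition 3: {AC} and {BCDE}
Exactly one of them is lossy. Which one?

Decomposition 3

Decomposition 1: common = {ABE}, closure = {ABCDE} → lossless.
Decomposition 2: common = {BDE}, closure = {ABCDE} → lossless.
Decomposition 3: common = {C}, closure = {CD} → lossy.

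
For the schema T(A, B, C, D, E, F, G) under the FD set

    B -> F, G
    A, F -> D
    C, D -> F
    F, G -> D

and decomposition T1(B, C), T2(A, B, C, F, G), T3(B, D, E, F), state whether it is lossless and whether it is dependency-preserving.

Lossless test (chase): Rows 1 and 2 agree on B; apply B→F, G and equate their F, G entries. Rows 1 and 3 agree on B; apply B→F, G and equate their F, G entries. Rows 1 and 2 agree on F, G; apply F, G→D and equate their D entries. Rows 1 and 3 agree on F, G; apply F, G→D and equate their D entries. No row becomes fully distinguished — the join is lossy.
Dependency preservation: the restricted closure of {A, F} across the fragments never reaches {D}, so A, F → D cannot be enforced without a join — not preserved.

lossy and not dependency-preserving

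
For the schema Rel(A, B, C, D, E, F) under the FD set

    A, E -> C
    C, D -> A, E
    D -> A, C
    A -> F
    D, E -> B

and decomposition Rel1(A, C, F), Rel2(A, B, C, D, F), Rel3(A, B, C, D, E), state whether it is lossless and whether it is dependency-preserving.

Lossless test (chase): Rows 2 and 3 agree on C, D; apply C, D→A, E and equate their A, E entries. Rows 1 and 3 agree on A; apply A→F and equate their F entries. Row 2 is now all distinguished symbols — the join is lossless.
Dependency preservation: every FD's attributes lie within a single fragment, so each can be enforced locally — preserved.

lossless and dependency-preserving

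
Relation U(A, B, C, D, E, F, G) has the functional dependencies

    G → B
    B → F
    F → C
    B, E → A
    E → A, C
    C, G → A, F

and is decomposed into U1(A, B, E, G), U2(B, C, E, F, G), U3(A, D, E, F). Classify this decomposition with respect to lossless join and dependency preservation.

Lossless test (chase): Rows 1 and 2 agree on B; apply B→F and equate their F entries. Rows 1 and 2 agree on F; apply F→C and equate their C entries. Rows 1 and 3 agree on F; apply F→C and equate their C entries. Rows 1 and 2 agree on B, E; apply B, E→A and equate their A entries. No row becomes fully distinguished — the join is lossy.
Dependency preservation: E → A, C; C, G → A, F are not contained in any single fragment, but the restricted closure of each left-hand side across the fragments still reaches the right-hand side; the remaining FDs each lie inside some fragment. All dependencies are preserved.

lossy but dependency-preserving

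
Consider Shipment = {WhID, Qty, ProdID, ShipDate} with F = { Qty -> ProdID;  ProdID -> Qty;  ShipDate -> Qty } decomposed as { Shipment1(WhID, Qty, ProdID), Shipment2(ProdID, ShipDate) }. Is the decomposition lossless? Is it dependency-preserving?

Lossless test: (ProdID)⁺ = {Qty, ProdID}, which is a superkey of neither fragment — lossy.
Dependency preservation: ShipDate → Qty is not contained in any single fragment, but the restricted closure of its left-hand side across the fragments still reaches the right-hand side; the remaining FDs each lie inside some fragment. All dependencies are preserved.

lossy but dependency-preserving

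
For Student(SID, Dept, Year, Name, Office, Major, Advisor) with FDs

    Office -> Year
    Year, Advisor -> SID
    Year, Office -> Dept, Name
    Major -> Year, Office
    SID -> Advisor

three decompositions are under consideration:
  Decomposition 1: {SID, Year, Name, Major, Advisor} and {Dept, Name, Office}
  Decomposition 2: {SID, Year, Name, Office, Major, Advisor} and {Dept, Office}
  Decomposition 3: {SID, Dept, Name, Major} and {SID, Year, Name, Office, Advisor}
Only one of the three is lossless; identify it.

Decomposition 1: common = {Name}, closure = {Name} → lossy.
Decomposition 2: common = {Office}, closure = {Dept, Year, Name, Office} → lossless.
Decomposition 3: common = {SID, Name}, closure = {SID, Name, Advisor} → lossy.

Decomposition 2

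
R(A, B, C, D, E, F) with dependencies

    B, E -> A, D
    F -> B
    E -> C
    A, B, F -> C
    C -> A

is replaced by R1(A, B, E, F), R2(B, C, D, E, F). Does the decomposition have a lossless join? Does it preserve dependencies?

Lossless test: (B, E, F)⁺ = {A, B, C, D, E, F}, which contains all of one fragment — lossless.
Dependency preservation: the restricted closure of {A, B, F} across the fragments never reaches {C}, so A, B, F → C cannot be enforced without a join — not preserved.

lossless but not dependency-preserving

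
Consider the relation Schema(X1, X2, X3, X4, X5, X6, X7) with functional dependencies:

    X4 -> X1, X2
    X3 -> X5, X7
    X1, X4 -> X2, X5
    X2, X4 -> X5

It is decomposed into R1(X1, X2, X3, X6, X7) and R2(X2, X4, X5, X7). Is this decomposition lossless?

Common attributes: R1 ∩ R2 = {X2, X7}.
No dependency enlarges {X2, X7}, so (X2, X7)⁺ = {X2, X7}.
The closure contains neither all of R1 = {X1, X2, X3, X6, X7} nor all of R2 = {X2, X4, X5, X7}, so the common attributes are not a superkey of either fragment. The join is lossy.

No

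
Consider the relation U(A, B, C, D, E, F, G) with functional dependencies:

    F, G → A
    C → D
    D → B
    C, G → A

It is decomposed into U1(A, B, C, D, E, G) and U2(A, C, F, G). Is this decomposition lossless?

No

Common attributes: U1 ∩ U2 = {A, C, G}.
Closure of {A, C, G}: C → D applies, adding D; D → B applies, adding B. So (A, C, G)⁺ = {A, B, C, D, G}.
The closure contains neither all of U1 = {A, B, C, D, E, G} nor all of U2 = {A, C, F, G}, so the common attributes are not a superkey of either fragment. The join is lossy.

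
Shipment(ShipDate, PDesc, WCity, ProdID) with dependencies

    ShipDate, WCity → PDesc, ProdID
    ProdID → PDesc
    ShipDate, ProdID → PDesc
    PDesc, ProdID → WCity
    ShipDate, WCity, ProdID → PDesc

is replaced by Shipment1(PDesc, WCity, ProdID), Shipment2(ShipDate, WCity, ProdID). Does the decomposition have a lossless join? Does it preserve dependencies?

lossless and dependency-preserving

Lossless test: (WCity, ProdID)⁺ = {PDesc, WCity, ProdID}, which contains all of one fragment — lossless.
Dependency preservation: ShipDate, WCity → PDesc, ProdID; ShipDate, ProdID → PDesc; ShipDate, WCity, ProdID → PDesc are not contained in any single fragment, but the restricted closure of each left-hand side across the fragments still reaches the right-hand side; the remaining FDs each lie inside some fragment. All dependencies are preserved.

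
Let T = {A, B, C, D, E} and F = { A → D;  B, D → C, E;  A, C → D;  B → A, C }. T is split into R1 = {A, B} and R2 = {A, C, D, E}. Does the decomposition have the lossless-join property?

No

Common attributes: R1 ∩ R2 = {A}.
Closure of {A}: A → D applies, adding D. So (A)⁺ = {A, D}.
The closure contains neither all of R1 = {A, B} nor all of R2 = {A, C, D, E}, so the common attributes are not a superkey of either fragment. The join is lossy.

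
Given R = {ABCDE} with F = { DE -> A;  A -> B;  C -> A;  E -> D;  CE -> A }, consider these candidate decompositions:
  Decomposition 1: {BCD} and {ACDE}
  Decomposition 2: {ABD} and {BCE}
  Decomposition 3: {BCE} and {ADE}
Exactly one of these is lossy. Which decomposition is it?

Decomposition 1: common = {CD}, closure = {ABCD} → lossless.
Decomposition 2: common = {B}, closure = {B} → lossy.
Decomposition 3: common = {E}, closure = {ABDE} → lossless.

Decomposition 2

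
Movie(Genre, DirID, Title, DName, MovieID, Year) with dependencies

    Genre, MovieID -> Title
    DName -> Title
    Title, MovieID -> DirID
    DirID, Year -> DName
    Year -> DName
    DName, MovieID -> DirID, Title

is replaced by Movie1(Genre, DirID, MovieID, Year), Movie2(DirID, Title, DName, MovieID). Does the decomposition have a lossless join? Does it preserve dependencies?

lossy and not dependency-preserving

Lossless test: (DirID, MovieID)⁺ = {DirID, MovieID}, which is a superkey of neither fragment — lossy.
Dependency preservation: the restricted closure of {Genre, MovieID} across the fragments never reaches {Title}, so Genre, MovieID → Title cannot be enforced without a join — not preserved.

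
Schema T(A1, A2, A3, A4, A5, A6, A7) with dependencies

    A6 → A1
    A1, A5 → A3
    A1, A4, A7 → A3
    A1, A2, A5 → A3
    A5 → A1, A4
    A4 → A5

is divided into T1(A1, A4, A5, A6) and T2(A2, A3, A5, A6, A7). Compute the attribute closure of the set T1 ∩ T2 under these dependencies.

A1, A3, A4, A5, A6

T1 ∩ T2 = {A5, A6}.
A6 → A1 applies, adding A1
A1, A5 → A3 applies, adding A3
A5 → A1, A4 applies, adding A4
Closure: {A1, A3, A4, A5, A6}.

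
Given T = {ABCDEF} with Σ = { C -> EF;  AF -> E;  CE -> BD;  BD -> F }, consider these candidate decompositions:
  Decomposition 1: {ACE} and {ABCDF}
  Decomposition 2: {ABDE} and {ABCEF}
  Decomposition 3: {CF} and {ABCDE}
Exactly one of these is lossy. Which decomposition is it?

Decomposition 1: common = {AC}, closure = {ABCDEF} → lossless.
Decomposition 2: common = {ABE}, closure = {ABE} → lossy.
Decomposition 3: common = {C}, closure = {BCDEF} → lossless.

Decomposition 2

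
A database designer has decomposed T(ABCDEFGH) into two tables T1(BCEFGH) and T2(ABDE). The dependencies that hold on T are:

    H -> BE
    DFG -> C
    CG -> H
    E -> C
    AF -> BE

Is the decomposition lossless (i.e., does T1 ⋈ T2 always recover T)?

No

Common attributes: T1 ∩ T2 = {BE}.
Closure of {BE}: E → C applies, adding C. So (BE)⁺ = {BCE}.
The closure contains neither all of T1 = {BCEFGH} nor all of T2 = {ABDE}, so the common attributes are not a superkey of either fragment. The join is lossy.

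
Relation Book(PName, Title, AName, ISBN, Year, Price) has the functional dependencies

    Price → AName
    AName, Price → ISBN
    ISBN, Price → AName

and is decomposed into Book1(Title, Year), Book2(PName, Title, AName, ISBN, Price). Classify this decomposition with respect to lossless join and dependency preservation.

Lossless test: (Title)⁺ = {Title}, which is a superkey of neither fragment — lossy.
Dependency preservation: every FD's attributes lie within a single fragment, so each can be enforced locally — preserved.

lossy but dependency-preserving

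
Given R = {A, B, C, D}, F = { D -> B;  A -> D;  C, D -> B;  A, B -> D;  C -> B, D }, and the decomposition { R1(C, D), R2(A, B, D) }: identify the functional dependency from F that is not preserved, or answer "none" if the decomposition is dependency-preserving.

D → B lies within R2.
A → D lies within R2.
C, D → B: restricted closure across fragments reaches B.
A, B → D lies within R2.
C → B, D: restricted closure across fragments reaches B, D.
Every dependency is enforceable on the fragments, so the decomposition is dependency-preserving.

none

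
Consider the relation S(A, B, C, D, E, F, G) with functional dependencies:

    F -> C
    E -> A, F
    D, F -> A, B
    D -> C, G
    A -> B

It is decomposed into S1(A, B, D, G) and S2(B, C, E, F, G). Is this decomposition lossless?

Common attributes: S1 ∩ S2 = {B, G}.
No dependency enlarges {B, G}, so (B, G)⁺ = {B, G}.
The closure contains neither all of S1 = {A, B, D, G} nor all of S2 = {B, C, E, F, G}, so the common attributes are not a superkey of either fragment. The join is lossy.

No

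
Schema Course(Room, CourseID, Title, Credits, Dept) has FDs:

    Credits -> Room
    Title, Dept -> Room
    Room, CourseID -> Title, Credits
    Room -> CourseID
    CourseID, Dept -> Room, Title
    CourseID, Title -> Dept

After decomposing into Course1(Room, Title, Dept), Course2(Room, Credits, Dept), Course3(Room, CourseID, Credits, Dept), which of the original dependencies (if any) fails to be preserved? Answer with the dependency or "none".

Check CourseID, Title → Dept: no single fragment contains all of {CourseID, Title, Dept}, and the restricted closure of {CourseID, Title} across the fragments never reaches {Dept}.
Credits → Room is preserved.
Title, Dept → Room is preserved.
Room, CourseID → Title, Credits is preserved.
Room → CourseID is preserved.
CourseID, Dept → Room, Title is preserved.

CourseID, Title -> Dept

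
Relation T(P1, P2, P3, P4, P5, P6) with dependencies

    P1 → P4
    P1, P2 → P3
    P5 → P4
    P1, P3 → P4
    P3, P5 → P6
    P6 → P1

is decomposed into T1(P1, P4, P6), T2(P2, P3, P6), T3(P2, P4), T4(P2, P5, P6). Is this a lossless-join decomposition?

Chase test. Columns are P1, P2, P3, P4, P5, P6; row i has aⱼ where attribute j ∈ Ti, else bᵢⱼ.
Initial tableau (one row per fragment):
  row 1: a1 b12 b13 a4 b15 a6
  row 2: b21 a2 a3 b24 b25 a6
  row 3: b31 a2 b33 a4 b35 b36
  row 4: b41 a2 b43 b44 a5 a6
Rows 1 and 2 agree on P6; apply P6→P1 and equate their P1 entries.
Rows 1 and 4 agree on P6; apply P6→P1 and equate their P1 entries.
Rows 1 and 2 agree on P1; apply P1→P4 and equate their P4 entries.
Rows 1 and 4 agree on P1; apply P1→P4 and equate their P4 entries.
Rows 2 and 4 agree on P1, P2; apply P1, P2→P3 and equate their P3 entries.
Row 4 is now all distinguished symbols — the join is lossless.

Yes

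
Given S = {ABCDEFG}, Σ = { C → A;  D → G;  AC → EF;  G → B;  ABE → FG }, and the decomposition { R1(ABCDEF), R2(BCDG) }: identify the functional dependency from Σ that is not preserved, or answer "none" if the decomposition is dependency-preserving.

Check ABE → FG: no single fragment contains all of {ABEFG}, and the restricted closure of {ABE} across the fragments never reaches {FG}.
C → A is preserved.
D → G is preserved.
AC → EF is preserved.
G → B is preserved.

ABE → FG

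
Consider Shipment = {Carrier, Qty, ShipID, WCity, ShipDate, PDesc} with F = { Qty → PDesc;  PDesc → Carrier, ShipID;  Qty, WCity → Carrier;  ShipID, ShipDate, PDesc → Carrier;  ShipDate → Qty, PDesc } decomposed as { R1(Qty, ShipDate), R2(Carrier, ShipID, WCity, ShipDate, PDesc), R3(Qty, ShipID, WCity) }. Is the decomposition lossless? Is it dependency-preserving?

lossless but not dependency-preserving

Lossless test (chase): Rows 1 and 3 agree on Qty; apply Qty→PDesc and equate their PDesc entries. Rows 1 and 3 agree on PDesc; apply PDesc→Carrier, ShipID and equate their Carrier, ShipID entries. Rows 1 and 2 agree on ShipDate; apply ShipDate→Qty, PDesc and equate their Qty, PDesc entries. Rows 1 and 2 agree on PDesc; apply PDesc→Carrier, ShipID and equate their Carrier, ShipID entries. Row 2 is now all distinguished symbols — the join is lossless.
Dependency preservation: the restricted closure of {Qty} across the fragments never reaches {PDesc}, so Qty → PDesc cannot be enforced without a join — not preserved.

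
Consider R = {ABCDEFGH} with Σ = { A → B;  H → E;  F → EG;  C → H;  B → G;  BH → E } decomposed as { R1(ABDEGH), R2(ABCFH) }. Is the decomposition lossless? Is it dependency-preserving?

Lossless test: (ABH)⁺ = {ABEGH}, which is a superkey of neither fragment — lossy.
Dependency preservation: the restricted closure of {F} across the fragments never reaches {EG}, so F → EG cannot be enforced without a join — not preserved.

lossy and not dependency-preserving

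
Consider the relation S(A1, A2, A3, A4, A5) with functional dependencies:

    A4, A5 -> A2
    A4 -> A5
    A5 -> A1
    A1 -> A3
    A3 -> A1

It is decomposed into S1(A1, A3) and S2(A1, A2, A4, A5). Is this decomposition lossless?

Yes

Common attributes: S1 ∩ S2 = {A1}.
Closure of {A1}: A1 → A3 applies, adding A3. So (A1)⁺ = {A1, A3}.
This closure contains every attribute of S1, so S1 ∩ S2 → S1. The join is lossless.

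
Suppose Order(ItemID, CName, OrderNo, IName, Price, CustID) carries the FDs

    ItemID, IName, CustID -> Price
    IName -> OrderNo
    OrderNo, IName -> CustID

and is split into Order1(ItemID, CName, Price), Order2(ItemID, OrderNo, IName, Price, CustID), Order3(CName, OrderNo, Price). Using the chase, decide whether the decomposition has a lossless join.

No

Chase test. Columns are ItemID, CName, OrderNo, IName, Price, CustID; row i has aⱼ where attribute j ∈ Orderi, else bᵢⱼ.
Initial tableau (one row per fragment):
  row 1: a1 a2 b13 b14 a5 b16
  row 2: a1 b22 a3 a4 a5 a6
  row 3: b31 a2 a3 b34 a5 b36
No row becomes fully distinguished — the join is lossy.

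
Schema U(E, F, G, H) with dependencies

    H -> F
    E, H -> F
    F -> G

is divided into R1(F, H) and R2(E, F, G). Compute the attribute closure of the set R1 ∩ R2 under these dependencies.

R1 ∩ R2 = {F}.
F → G applies, adding G
Closure: {F, G}.

F, G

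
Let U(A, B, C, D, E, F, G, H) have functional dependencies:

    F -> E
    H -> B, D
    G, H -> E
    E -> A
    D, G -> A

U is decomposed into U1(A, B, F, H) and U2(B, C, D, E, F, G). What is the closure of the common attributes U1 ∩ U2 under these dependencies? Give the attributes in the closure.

U1 ∩ U2 = {B, F}.
F → E applies, adding E
E → A applies, adding A
Closure: {A, B, E, F}.

A, B, E, F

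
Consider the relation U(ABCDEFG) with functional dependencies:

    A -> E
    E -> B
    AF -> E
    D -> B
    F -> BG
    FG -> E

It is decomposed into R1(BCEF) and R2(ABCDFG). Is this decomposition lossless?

Yes

Common attributes: R1 ∩ R2 = {BCF}.
Closure of {BCF}: F → BG applies, adding G; FG → E applies, adding E. So (BCF)⁺ = {BCEFG}.
This closure contains every attribute of R1, so R1 ∩ R2 → R1. The join is lossless.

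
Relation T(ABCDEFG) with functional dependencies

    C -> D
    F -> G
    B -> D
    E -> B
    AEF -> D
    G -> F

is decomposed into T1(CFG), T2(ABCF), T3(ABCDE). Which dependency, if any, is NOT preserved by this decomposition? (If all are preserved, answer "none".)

none

C → D lies within T3.
F → G lies within T1.
B → D lies within T3.
E → B lies within T3.
AEF → D: restricted closure across fragments reaches D.
G → F lies within T1.
Every dependency is enforceable on the fragments, so the decomposition is dependency-preserving.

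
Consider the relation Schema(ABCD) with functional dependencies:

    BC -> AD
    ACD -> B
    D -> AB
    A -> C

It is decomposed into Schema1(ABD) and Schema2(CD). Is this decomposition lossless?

Yes

Common attributes: Schema1 ∩ Schema2 = {D}.
Closure of {D}: D → AB applies, adding AB; A → C applies, adding C. So (D)⁺ = {ABCD}.
This closure contains every attribute of Schema1, so Schema1 ∩ Schema2 → Schema1. The join is lossless.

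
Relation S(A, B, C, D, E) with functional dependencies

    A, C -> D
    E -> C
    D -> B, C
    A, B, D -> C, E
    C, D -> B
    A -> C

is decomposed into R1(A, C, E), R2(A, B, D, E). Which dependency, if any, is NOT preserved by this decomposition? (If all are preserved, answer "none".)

Check D → B, C: no single fragment contains all of {B, C, D}, and the restricted closure of {D} across the fragments never reaches {B, C}.
A, C → D is preserved.
E → C is preserved.
A, B, D → C, E is preserved.
C, D → B is preserved.
A → C is preserved.

D -> B, C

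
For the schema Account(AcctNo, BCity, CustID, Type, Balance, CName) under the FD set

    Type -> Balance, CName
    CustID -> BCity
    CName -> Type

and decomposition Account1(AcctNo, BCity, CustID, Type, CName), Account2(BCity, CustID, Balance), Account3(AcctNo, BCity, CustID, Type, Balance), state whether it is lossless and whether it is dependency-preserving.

Lossless test (chase): Rows 1 and 3 agree on Type; apply Type→Balance, CName and equate their Balance, CName entries. Row 1 is now all distinguished symbols — the join is lossless.
Dependency preservation: Type → Balance, CName is not contained in any single fragment, but the restricted closure of its left-hand side across the fragments still reaches the right-hand side; the remaining FDs each lie inside some fragment. All dependencies are preserved.

lossless and dependency-preserving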